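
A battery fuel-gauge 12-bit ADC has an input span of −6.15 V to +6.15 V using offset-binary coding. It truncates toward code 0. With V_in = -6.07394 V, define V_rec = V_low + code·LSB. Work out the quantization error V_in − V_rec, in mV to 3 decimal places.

LSB = 12.3/2^12 = 3.003 mV.
(V_in − V_low)/LSB = (-6.07394 − (−6.15))/0.00300293 = 25.3286 → code 25 (floor).
Code 25 maps back to (−6.15) + 25×0.00300293 V = -6.0749268 V.
Error = -6.07394 − (−6.0749268) = 0.000986758 V = 0.987 mV.

0.987 mV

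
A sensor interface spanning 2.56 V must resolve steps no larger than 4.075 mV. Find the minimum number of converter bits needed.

Number of steps required ≥ 2.56 V / 4.075 mV = 628.22.
Need 2^N ≥ 628.22; 2^9 = 512, 2^10 = 1024.
Minimum N = 10.

10 bits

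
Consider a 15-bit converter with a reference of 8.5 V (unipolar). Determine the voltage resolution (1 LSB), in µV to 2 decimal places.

259.40 µV

Full-scale span = 8.5 V.
LSB = 8.5 / 2^15 = 8.5 / 32768 = 0.000259399 V = 259.40 µV.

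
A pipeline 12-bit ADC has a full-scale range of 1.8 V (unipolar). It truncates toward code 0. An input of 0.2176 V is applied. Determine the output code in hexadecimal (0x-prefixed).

code 0x1EF (decimal 495)

LSB = 1.8 V / 4096 = 439.45 µV.
(0.2176 − 0) / 0.000439453 = 495.161 LSBs.
So the output code is 495.
In hexadecimal (0x-prefixed): 0x1EF.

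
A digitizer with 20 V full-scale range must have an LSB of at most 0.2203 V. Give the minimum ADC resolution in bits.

Number of steps required ≥ 20 V / 0.2203 V = 90.79.
Need 2^N ≥ 90.79; 2^6 = 64, 2^7 = 128.
Minimum N = 7.

7 bits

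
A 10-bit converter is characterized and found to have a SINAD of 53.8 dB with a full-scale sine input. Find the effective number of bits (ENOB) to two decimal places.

8.64 bits

ENOB = (SINAD − 1.76) / 6.02 = (53.8 − 1.76)/6.02 = 8.645.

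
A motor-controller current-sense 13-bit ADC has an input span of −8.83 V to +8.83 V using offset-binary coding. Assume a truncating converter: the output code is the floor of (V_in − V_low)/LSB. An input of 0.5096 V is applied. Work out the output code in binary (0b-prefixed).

Full-scale span = 17.66 V; LSB = 17.66/2^13 = 2.156 mV.
(0.5096 − (−8.83)) / 0.00215576 = 4332.390 LSBs.
Floor → code 4332.
In binary (0b-prefixed): 0b1000011101100.

code 0b1000011101100 (decimal 4332)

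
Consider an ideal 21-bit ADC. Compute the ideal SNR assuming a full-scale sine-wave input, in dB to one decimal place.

128.2 dB

SNR ≈ 6.02·N + 1.76 dB = 6.02·21 + 1.76 = 128.18 dB.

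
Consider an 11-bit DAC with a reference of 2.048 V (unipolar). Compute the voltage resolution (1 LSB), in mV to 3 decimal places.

1.000 mV

Full-scale span = 2.048 V.
LSB = 2.048 / 2^11 = 2.048 / 2048 = 0.001 V = 1.000 mV.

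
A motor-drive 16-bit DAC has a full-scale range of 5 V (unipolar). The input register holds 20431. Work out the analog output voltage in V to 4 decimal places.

LSB = 5 V / 2^16 = 76.29 µV.
V_out = 0 + 20431 × 7.62939e-05 V = 1.55876 V.

1.5588 V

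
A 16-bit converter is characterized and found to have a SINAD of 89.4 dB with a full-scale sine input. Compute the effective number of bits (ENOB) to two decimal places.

ENOB = (SINAD − 1.76) / 6.02 = (89.4 − 1.76)/6.02 = 14.558.

14.56 bits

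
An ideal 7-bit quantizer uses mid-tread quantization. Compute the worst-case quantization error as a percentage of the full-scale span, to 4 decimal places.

Rounding → worst-case error = ½ LSB = V_FS/2^8, so 100/256 = 0.390625 % of full scale.

0.3906 %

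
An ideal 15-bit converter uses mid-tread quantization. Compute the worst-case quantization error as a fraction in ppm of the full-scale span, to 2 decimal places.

Rounding → worst-case error = ½ LSB = V_FS/2^16, so 1e+06/65536 = 15.2588 ppm of full scale.

15.26 ppm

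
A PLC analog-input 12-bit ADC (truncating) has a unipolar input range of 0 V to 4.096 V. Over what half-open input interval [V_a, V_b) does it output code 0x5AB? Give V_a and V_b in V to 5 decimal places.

[1.45100 V, 1.45200 V)

LSB = 4.096/2^12 = 1.000 mV.
Code 0x5AB = 1451 decimal.
V_a = V_low + 1451·LSB = 1.451 V; V_b = V_low + 1452·LSB = 1.452 V.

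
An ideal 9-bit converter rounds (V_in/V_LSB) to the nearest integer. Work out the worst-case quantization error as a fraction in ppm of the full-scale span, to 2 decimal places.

Rounding → worst-case error = ½ LSB = V_FS/2^10, so 1e+06/1024 = 976.562 ppm of full scale.

976.56 ppm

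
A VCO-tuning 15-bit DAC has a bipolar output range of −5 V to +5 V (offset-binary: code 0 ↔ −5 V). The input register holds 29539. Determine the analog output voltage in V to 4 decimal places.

LSB = 10 V / 2^15 = 305.18 µV.
V_out = (−5) + 29539 × 0.000305176 V = 4.01459 V.

4.0146 V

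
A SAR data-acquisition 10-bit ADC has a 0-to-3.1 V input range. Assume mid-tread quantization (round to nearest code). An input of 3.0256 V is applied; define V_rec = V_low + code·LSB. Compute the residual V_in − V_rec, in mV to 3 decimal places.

LSB = 3.1/2^10 = 3.027 mV.
(3.0256 − 0)/0.00302734 = 999.4240; round gives code 999.
Code 999 maps back to 0 + 999×0.00302734 V = 3.0243164 V.
Difference: 0.00128359 V → 1.284 mV.

1.284 mV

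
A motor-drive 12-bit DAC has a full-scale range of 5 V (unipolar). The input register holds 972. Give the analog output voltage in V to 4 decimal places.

1.1865 V

LSB = 5 V / 2^12 = 1.221 mV.
V_out = 0 + 972 × 0.0012207 V = 1.18652 V.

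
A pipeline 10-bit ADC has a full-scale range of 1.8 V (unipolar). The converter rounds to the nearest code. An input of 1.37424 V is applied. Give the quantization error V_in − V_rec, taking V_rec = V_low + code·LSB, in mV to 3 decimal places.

-0.369 mV

One LSB is 1.8 V / 1024 = 1.758 mV.
(1.37424 − 0)/0.00175781 = 781.7899; round gives code 782.
Reconstructed: 1.3746094 V.
V_in − V_rec = -0.000369375 V = -0.369 mV.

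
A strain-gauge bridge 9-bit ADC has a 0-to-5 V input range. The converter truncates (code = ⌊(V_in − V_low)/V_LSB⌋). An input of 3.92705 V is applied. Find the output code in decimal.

With 512 levels over 5 V, one step is 9.766 mV.
(3.92705 − 0) / 0.00976562 = 402.130 LSBs.
⌊·⌋(402.130) = 402.

code 402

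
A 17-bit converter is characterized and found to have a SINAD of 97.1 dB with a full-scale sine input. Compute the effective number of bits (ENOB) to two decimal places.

15.84 bits

ENOB = (SINAD − 1.76) / 6.02 = (97.1 − 1.76)/6.02 = 15.837.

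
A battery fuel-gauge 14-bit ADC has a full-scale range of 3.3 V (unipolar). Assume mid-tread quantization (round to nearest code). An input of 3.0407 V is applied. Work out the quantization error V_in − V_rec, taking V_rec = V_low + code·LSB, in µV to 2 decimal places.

One LSB is 3.3 V / 16384 = 201.42 µV.
(3.0407 − 0)/0.000201416 = 15096.6148; round gives code 15097.
Reconstructed: 3.0407776 V.
Error = 3.0407 − 3.0407776 = -7.75879e-05 V = -77.59 µV.

-77.59 µV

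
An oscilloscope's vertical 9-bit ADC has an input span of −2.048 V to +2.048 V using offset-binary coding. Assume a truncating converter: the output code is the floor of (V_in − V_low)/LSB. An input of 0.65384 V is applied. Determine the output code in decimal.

Full-scale span = 4.096 V; LSB = 4.096/2^9 = 8.000 mV.
(V_in − V_low)/LSB = (0.65384 − (−2.048)) / 0.008 = 337.730.
Floor → code 337.

code 337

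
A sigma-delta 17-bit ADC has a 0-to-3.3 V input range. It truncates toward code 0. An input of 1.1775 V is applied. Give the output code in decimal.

code 46768

LSB = 3.3 V / 131072 = 25.18 µV.
(V_in − V_low)/LSB = (1.1775 − 0) / 2.5177e-05 = 46768.873.
⌊·⌋(46768.873) = 46768.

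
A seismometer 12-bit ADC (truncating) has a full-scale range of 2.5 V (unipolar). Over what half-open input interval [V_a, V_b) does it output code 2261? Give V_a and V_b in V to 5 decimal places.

[1.38000 V, 1.38062 V)

LSB = 2.5/2^12 = 0.610 mV.
V_a = V_low + 2261·LSB = 1.38 V; V_b = V_low + 2262·LSB = 1.38062 V.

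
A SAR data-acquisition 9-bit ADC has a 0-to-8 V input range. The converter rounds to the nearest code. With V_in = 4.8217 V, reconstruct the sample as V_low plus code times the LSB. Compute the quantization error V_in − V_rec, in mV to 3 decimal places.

LSB = 8/2^9 = 15.625 mV.
(V_in − V_low)/LSB = (4.8217 − 0)/0.015625 = 308.5888 → code 309 (round).
Reconstructed: 4.828125 V.
V_in − V_rec = -0.006425 V = -6.425 mV.

-6.425 mV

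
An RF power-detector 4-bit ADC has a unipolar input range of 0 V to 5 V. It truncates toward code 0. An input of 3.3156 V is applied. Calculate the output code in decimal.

Full-scale span = 5 V; LSB = 5/2^4 = 312.500 mV.
(V_in − V_low)/LSB = (3.3156 − 0) / 0.3125 = 10.610.
⌊·⌋(10.610) = 10.

code 10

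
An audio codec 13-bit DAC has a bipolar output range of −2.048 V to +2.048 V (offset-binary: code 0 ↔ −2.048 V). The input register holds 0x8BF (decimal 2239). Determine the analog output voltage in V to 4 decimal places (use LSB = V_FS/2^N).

-0.9285 V

LSB = 4.096 V / 2^13 = 0.500 mV.
Code 0x8BF = 2239 decimal.
V_out = (−2.048) + 2239 × 0.0005 V = -0.9285 V.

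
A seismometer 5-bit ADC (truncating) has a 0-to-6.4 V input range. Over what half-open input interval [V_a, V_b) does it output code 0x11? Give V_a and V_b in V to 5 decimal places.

LSB = 6.4/2^5 = 200.000 mV.
Code 0x11 = 17 decimal.
V_a = V_low + 17·LSB = 3.4 V; V_b = V_low + 18·LSB = 3.6 V.

[3.40000 V, 3.60000 V)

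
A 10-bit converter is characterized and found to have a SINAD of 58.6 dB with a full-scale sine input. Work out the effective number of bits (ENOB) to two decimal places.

9.44 bits

ENOB = (SINAD − 1.76) / 6.02 = (58.6 − 1.76)/6.02 = 9.442.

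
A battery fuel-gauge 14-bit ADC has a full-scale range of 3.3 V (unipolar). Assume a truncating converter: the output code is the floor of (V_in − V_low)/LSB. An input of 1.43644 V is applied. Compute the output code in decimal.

code 7131

Full-scale span = 3.3 V; LSB = 3.3/2^14 = 201.42 µV.
(1.43644 − 0) / 0.000201416 = 7131.707 LSBs.
Floor → code 7131.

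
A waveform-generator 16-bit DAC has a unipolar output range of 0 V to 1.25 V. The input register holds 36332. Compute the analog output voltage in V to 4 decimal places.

0.6930 V

LSB = 1.25 V / 2^16 = 19.07 µV.
V_out = 0 + 36332 × 1.90735e-05 V = 0.692978 V.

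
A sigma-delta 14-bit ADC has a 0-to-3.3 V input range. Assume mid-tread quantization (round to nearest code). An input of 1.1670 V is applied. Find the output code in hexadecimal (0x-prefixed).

code 0x16A2 (decimal 5794)

Full-scale span = 3.3 V; LSB = 3.3/2^14 = 201.42 µV.
(1.1670 − 0) / 0.000201416 = 5793.978 LSBs.
Round → code 5794.
In hexadecimal (0x-prefixed): 0x16A2.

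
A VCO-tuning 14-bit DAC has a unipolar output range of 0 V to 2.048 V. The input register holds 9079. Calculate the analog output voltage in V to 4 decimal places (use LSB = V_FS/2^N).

1.1349 V

LSB = 2.048 V / 2^14 = 125.00 µV.
V_out = 0 + 9079 × 0.000125 V = 1.13488 V.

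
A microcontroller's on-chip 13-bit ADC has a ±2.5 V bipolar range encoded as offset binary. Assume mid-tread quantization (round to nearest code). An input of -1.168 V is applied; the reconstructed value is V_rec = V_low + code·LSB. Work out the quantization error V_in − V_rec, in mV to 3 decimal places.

LSB = 5/2^13 = 0.610 mV.
Scaled input = 2182.3488 LSBs, so code = 2182.
Reconstructed: -1.1682129 V.
Difference: 0.000212891 V → 0.213 mV.

0.213 mV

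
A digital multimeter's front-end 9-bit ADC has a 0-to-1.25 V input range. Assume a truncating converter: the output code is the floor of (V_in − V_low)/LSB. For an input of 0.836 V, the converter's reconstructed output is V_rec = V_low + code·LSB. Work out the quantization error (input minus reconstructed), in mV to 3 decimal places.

Step size: 1.25 V ÷ 2^9 = 2.441 mV.
(V_in − V_low)/LSB = (0.836 − 0)/0.00244141 = 342.4256 → code 342 (floor).
V_rec = 0 + 342·0.00244141 = 0.83496094 V.
Difference: 0.00103906 V → 1.039 mV.

1.039 mV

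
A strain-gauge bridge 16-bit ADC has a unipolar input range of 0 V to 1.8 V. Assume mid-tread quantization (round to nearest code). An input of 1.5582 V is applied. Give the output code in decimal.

LSB = 1.8 V / 65536 = 27.47 µV.
(V_in − V_low)/LSB = (1.5582 − 0) / 2.74658e-05 = 56732.331.
Round → code 56732.

code 56732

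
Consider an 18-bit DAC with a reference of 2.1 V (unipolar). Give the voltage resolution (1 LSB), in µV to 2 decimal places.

Full-scale span = 2.1 V.
LSB = 2.1 / 2^18 = 2.1 / 262144 = 8.01086e-06 V = 8.01 µV.

8.01 µV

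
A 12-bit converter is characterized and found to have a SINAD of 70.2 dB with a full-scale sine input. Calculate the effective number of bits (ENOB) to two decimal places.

ENOB = (SINAD − 1.76) / 6.02 = (70.2 − 1.76)/6.02 = 11.369.

11.37 bits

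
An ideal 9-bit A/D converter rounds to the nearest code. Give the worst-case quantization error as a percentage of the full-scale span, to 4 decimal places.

0.0977 %

Rounding → worst-case error = ½ LSB = V_FS/2^10, so 100/1024 = 0.0976562 % of full scale.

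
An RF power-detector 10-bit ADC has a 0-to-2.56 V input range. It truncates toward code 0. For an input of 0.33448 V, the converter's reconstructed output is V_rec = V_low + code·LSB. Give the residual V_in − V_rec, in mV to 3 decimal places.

1.980 mV

LSB = 2.56/2^10 = 2.500 mV.
(V_in − V_low)/LSB = (0.33448 − 0)/0.0025 = 133.7920 → code 133 (floor).
V_rec = 0 + 133·0.0025 = 0.3325 V.
Difference: 0.00198 V → 1.980 mV.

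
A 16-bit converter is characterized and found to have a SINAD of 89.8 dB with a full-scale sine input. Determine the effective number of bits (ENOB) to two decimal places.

14.62 bits

ENOB = (SINAD − 1.76) / 6.02 = (89.8 − 1.76)/6.02 = 14.625.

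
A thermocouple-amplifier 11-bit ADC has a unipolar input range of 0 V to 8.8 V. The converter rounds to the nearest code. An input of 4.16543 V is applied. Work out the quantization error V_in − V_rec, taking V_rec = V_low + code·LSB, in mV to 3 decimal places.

LSB = 8.8/2^11 = 4.297 mV.
Scaled input = 969.4092 LSBs, so code = 969.
Code 969 maps back to 0 + 969×0.00429688 V = 4.1636719 V.
Error = 4.16543 − 4.1636719 = 0.00175812 V = 1.758 mV.

1.758 mV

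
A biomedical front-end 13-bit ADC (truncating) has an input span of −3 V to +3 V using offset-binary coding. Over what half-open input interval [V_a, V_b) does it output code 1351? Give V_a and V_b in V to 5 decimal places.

[-2.01050 V, -2.00977 V)

LSB = 6/2^13 = 0.732 mV.
V_a = V_low + 1351·LSB = -2.0105 V; V_b = V_low + 1352·LSB = -2.00977 V.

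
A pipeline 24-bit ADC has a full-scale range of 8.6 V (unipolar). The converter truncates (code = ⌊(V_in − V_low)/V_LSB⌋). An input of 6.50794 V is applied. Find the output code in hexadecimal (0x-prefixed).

Full-scale span = 8.6 V; LSB = 8.6/2^24 = 0.51 µV.
Input sits at 12695943.616 steps above V_low.
So the output code is 12695943.
In hexadecimal (0x-prefixed): 0xC1B987.

code 0xC1B987 (decimal 12695943)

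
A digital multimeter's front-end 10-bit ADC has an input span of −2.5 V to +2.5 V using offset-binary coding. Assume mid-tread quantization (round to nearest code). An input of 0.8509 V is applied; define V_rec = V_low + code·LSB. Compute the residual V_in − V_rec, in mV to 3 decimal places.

1.291 mV

One LSB is 5 V / 1024 = 4.883 mV.
Scaled input = 686.2643 LSBs, so code = 686.
V_rec = (−2.5) + 686·0.00488281 = 0.84960938 V.
V_in − V_rec = 0.00129063 V = 1.291 mV.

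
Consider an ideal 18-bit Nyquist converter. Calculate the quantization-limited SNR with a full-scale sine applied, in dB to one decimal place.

SNR ≈ 6.02·N + 1.76 dB = 6.02·18 + 1.76 = 110.12 dB.

110.1 dB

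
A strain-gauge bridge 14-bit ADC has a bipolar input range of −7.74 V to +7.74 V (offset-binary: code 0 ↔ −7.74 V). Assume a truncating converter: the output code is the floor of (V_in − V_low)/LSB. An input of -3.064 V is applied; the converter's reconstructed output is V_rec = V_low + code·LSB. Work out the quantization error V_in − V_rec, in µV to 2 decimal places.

64.94 µV

LSB = 15.48/2^14 = 0.945 mV.
(V_in − V_low)/LSB = (-3.064 − (−7.74))/0.000944824 = 4949.0687 → code 4949 (floor).
Reconstructed: -3.0640649 V.
V_in − V_rec = 6.49414e-05 V = 64.94 µV.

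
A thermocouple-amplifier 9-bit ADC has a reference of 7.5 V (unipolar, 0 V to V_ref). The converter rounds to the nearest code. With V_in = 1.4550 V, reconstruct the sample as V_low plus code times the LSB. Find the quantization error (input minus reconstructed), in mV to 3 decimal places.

4.805 mV

LSB = 7.5/2^9 = 14.648 mV.
(V_in − V_low)/LSB = (1.4550 − 0)/0.0146484 = 99.3280 → code 99 (round).
Code 99 maps back to 0 + 99×0.0146484 V = 1.4501953 V.
Difference: 0.00480469 V → 4.805 mV.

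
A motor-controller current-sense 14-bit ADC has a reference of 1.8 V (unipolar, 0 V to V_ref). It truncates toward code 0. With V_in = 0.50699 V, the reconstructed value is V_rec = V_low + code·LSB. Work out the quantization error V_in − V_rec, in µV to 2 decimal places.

Step size: 1.8 V ÷ 2^14 = 109.86 µV.
(0.50699 − 0)/0.000109863 = 4614.7356; ⌊·⌋ gives code 4614.
V_rec = 0 + 4614·0.000109863 = 0.50690918 V.
Error = 0.50699 − 0.50690918 = 8.08203e-05 V = 80.82 µV.

80.82 µV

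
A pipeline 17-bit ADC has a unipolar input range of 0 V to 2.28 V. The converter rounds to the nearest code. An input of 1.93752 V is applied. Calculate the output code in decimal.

With 131072 levels over 2.28 V, one step is 17.40 µV.
Input sits at 111383.606 steps above V_low.
So the output code is 111384.

code 111384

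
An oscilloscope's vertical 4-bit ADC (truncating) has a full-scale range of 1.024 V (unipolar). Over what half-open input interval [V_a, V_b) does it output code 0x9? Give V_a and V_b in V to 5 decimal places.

[0.57600 V, 0.64000 V)

LSB = 1.024/2^4 = 64.000 mV.
Code 0x9 = 9 decimal.
V_a = V_low + 9·LSB = 0.576 V; V_b = V_low + 10·LSB = 0.64 V.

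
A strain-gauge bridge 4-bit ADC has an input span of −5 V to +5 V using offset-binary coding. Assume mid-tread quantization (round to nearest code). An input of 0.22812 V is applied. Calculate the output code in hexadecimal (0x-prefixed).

Full-scale span = 10 V; LSB = 10/2^4 = 0.6250 V.
(V_in − V_low)/LSB = (0.22812 − (−5)) / 0.625 = 8.365.
Round → code 8.
In hexadecimal (0x-prefixed): 0x8.

code 0x8 (decimal 8)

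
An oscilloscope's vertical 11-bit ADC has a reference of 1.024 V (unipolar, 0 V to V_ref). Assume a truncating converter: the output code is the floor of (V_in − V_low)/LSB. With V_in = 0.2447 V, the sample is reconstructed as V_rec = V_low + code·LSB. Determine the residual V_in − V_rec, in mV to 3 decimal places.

0.200 mV

Step size: 1.024 V ÷ 2^11 = 0.500 mV.
(0.2447 − 0)/0.0005 = 489.4000; ⌊·⌋ gives code 489.
V_rec = 0 + 489·0.0005 = 0.2445 V.
Error = 0.2447 − 0.2445 = 0.0002 V = 0.200 mV.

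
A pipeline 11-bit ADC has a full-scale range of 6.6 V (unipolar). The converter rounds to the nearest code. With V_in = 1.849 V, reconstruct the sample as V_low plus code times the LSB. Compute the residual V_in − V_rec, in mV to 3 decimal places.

One LSB is 6.6 V / 2048 = 3.223 mV.
Scaled input = 573.7503 LSBs, so code = 574.
Reconstructed: 1.8498047 V.
Difference: -0.000804687 V → -0.805 mV.

-0.805 mV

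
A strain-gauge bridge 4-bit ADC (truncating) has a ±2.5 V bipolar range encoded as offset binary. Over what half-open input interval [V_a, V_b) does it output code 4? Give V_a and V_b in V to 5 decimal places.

LSB = 5/2^4 = 312.500 mV.
V_a = V_low + 4·LSB = -1.25 V; V_b = V_low + 5·LSB = -0.9375 V.

[-1.25000 V, -0.93750 V)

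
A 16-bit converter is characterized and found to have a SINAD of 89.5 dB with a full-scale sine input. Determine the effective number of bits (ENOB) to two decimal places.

14.57 bits

ENOB = (SINAD − 1.76) / 6.02 = (89.5 − 1.76)/6.02 = 14.575.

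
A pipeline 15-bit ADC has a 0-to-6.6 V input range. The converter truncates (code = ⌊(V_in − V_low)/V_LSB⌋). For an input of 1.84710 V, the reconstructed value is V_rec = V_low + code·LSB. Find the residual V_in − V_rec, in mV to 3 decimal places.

0.115 mV

Step size: 6.6 V ÷ 2^15 = 201.42 µV.
Scaled input = 9170.5716 LSBs, so code = 9170.
Code 9170 maps back to 0 + 9170×0.000201416 V = 1.8469849 V.
Difference: 0.000115137 V → 0.115 mV.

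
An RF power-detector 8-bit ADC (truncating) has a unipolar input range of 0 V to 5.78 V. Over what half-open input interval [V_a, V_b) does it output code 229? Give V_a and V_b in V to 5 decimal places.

LSB = 5.78/2^8 = 22.578 mV.
V_a = V_low + 229·LSB = 5.17039 V; V_b = V_low + 230·LSB = 5.19297 V.

[5.17039 V, 5.19297 V)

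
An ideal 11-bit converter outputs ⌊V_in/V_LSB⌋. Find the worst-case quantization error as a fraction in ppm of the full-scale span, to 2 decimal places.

Truncating → worst-case error = 1 LSB = V_FS/2^11, so 1e+06/2048 = 488.281 ppm of full scale.

488.28 ppm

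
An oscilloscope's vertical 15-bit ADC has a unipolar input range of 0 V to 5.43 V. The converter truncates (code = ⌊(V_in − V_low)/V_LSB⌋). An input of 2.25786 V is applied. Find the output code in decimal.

code 13625

Full-scale span = 5.43 V; LSB = 5.43/2^15 = 165.71 µV.
(V_in − V_low)/LSB = (2.25786 − 0) / 0.00016571 = 13625.333.
So the output code is 13625.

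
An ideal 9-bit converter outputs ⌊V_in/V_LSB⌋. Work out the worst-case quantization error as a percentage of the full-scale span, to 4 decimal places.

0.1953 %

Truncating → worst-case error = 1 LSB = V_FS/2^9, so 100/512 = 0.195312 % of full scale.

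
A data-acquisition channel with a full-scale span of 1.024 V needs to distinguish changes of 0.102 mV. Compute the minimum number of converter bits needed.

Number of steps required ≥ 1.024 V / 0.102 mV = 10039.22.
Need 2^N ≥ 10039.22; 2^13 = 8192, 2^14 = 16384.
Minimum N = 14.

14 bits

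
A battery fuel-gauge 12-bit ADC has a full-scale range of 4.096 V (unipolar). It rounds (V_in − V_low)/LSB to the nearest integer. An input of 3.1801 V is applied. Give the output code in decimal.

code 3180

LSB = 4.096 V / 4096 = 1.000 mV.
(V_in − V_low)/LSB = (3.1801 − 0) / 0.001 = 3180.100.
Round → code 3180.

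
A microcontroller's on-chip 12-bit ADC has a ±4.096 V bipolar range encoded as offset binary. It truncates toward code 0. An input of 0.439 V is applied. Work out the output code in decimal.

Full-scale span = 8.192 V; LSB = 8.192/2^12 = 2.000 mV.
Input sits at 2267.500 steps above V_low.
Floor → code 2267.

code 2267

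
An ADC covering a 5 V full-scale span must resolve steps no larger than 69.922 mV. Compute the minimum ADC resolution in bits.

7 bits

Number of steps required ≥ 5 V / 69.922 mV = 71.51.
Need 2^N ≥ 71.51; 2^6 = 64, 2^7 = 128.
Minimum N = 7.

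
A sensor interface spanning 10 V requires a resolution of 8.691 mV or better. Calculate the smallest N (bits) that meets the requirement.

11 bits

Number of steps required ≥ 10 V / 8.691 mV = 1150.62.
Need 2^N ≥ 1150.62; 2^10 = 1024, 2^11 = 2048.
Minimum N = 11.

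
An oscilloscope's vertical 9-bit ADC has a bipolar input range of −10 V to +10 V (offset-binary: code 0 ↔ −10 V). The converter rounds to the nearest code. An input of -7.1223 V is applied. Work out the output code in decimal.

code 74

Full-scale span = 20 V; LSB = 20/2^9 = 39.062 mV.
Input sits at 73.669 steps above V_low.
So the output code is 74.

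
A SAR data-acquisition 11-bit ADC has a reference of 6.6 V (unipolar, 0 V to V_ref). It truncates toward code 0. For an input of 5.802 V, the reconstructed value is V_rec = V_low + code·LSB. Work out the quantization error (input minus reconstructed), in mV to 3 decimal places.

1.219 mV

Step size: 6.6 V ÷ 2^11 = 3.223 mV.
(5.802 − 0)/0.00322266 = 1800.3782; ⌊·⌋ gives code 1800.
V_rec = 0 + 1800·0.00322266 = 5.8007812 V.
V_in − V_rec = 0.00121875 V = 1.219 mV.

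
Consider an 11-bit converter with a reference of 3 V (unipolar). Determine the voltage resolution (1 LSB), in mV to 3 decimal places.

Full-scale span = 3 V.
LSB = 3 / 2^11 = 3 / 2048 = 0.00146484 V = 1.465 mV.

1.465 mV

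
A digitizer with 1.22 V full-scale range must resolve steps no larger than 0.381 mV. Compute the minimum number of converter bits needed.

Number of steps required ≥ 1.22 V / 0.381 mV = 3202.10.
Need 2^N ≥ 3202.10; 2^11 = 2048, 2^12 = 4096.
Minimum N = 12.

12 bits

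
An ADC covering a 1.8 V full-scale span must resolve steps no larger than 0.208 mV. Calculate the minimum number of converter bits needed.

14 bits

Number of steps required ≥ 1.8 V / 0.208 mV = 8653.85.
Need 2^N ≥ 8653.85; 2^13 = 8192, 2^14 = 16384.
Minimum N = 14.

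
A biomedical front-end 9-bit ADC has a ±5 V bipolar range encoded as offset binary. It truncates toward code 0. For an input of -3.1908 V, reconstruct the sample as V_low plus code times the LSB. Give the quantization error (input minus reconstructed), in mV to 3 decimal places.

LSB = 10/2^9 = 19.531 mV.
Scaled input = 92.6310 LSBs, so code = 92.
Code 92 maps back to (−5) + 92×0.0195312 V = -3.203125 V.
Error = -3.1908 − (−3.203125) = 0.012325 V = 12.325 mV.

12.325 mV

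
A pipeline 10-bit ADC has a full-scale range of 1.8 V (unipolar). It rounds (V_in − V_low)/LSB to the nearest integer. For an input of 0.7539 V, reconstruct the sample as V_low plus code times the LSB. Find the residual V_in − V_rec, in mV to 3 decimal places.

Step size: 1.8 V ÷ 2^10 = 1.758 mV.
(0.7539 − 0)/0.00175781 = 428.8853; round gives code 429.
Code 429 maps back to 0 + 429×0.00175781 V = 0.75410156 V.
Difference: -0.000201563 V → -0.202 mV.

-0.202 mV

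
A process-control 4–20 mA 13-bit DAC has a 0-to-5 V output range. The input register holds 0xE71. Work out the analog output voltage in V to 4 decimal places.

2.2565 V

LSB = 5 V / 2^13 = 0.610 mV.
Code 0xE71 = 3697 decimal.
V_out = 0 + 3697 × 0.000610352 V = 2.25647 V.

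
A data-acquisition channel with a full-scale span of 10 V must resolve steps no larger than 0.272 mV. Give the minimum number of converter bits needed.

16 bits

Number of steps required ≥ 10 V / 0.272 mV = 36764.71.
Need 2^N ≥ 36764.71; 2^15 = 32768, 2^16 = 65536.
Minimum N = 16.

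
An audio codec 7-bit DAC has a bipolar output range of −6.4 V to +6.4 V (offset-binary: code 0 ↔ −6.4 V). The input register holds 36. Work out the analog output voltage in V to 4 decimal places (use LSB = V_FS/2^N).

LSB = 12.8 V / 2^7 = 100.000 mV.
V_out = (−6.4) + 36 × 0.1 V = -2.8 V.

-2.8000 V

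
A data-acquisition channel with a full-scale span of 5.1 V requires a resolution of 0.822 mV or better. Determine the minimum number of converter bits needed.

Number of steps required ≥ 5.1 V / 0.822 mV = 6204.38.
Need 2^N ≥ 6204.38; 2^12 = 4096, 2^13 = 8192.
Minimum N = 13.

13 bits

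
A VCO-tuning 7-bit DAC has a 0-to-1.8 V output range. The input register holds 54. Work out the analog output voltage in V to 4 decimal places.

LSB = 1.8 V / 2^7 = 14.062 mV.
V_out = 0 + 54 × 0.0140625 V = 0.759375 V.

0.7594 V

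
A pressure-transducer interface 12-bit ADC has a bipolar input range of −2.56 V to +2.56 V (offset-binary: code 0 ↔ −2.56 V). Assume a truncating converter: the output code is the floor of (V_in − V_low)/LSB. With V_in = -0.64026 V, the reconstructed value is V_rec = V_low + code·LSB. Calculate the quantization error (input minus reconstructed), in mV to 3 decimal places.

0.990 mV

LSB = 5.12/2^12 = 1.250 mV.
Scaled input = 1535.7920 LSBs, so code = 1535.
V_rec = (−2.56) + 1535·0.00125 = -0.64125 V.
V_in − V_rec = 0.00099 V = 0.990 mV.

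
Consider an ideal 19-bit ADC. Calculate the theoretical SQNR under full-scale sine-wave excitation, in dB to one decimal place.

SNR ≈ 6.02·N + 1.76 dB = 6.02·19 + 1.76 = 116.14 dB.

116.1 dB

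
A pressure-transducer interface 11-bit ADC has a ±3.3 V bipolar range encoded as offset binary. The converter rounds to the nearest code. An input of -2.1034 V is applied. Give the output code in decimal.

With 2048 levels over 6.6 V, one step is 3.223 mV.
(-2.1034 − (−3.3)) / 0.00322266 = 371.309 LSBs.
round(371.309) = 371.

code 371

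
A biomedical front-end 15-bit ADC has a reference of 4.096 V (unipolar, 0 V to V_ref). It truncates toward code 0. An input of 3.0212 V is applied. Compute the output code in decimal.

code 24169

LSB = 4.096 V / 32768 = 125.00 µV.
Input sits at 24169.600 steps above V_low.
⌊·⌋(24169.600) = 24169.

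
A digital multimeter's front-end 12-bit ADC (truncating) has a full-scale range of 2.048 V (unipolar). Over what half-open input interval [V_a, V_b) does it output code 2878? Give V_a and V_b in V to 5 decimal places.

LSB = 2.048/2^12 = 0.500 mV.
V_a = V_low + 2878·LSB = 1.439 V; V_b = V_low + 2879·LSB = 1.4395 V.

[1.43900 V, 1.43950 V)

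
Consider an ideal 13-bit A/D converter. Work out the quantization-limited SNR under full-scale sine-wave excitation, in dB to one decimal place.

SNR ≈ 6.02·N + 1.76 dB = 6.02·13 + 1.76 = 80.02 dB.

80.0 dB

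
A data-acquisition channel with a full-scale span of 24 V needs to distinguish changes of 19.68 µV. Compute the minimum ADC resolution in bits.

21 bits

Number of steps required ≥ 24 V / 19.68 µV = 1219512.20.
Need 2^N ≥ 1219512.20; 2^20 = 1048576, 2^21 = 2097152.
Minimum N = 21.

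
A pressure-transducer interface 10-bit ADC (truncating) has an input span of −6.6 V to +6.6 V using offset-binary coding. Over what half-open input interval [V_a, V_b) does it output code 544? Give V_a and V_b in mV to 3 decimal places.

[412.500 mV, 425.391 mV)

LSB = 13.2/2^10 = 12.891 mV.
V_a = V_low + 544·LSB = 0.4125 V; V_b = V_low + 545·LSB = 0.425391 V.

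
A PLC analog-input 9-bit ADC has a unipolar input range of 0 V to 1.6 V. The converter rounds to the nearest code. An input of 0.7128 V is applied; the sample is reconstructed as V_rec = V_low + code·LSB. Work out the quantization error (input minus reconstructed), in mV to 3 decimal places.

0.300 mV

One LSB is 1.6 V / 512 = 3.125 mV.
(V_in − V_low)/LSB = (0.7128 − 0)/0.003125 = 228.0960 → code 228 (round).
Reconstructed: 0.7125 V.
V_in − V_rec = 0.0003 V = 0.300 mV.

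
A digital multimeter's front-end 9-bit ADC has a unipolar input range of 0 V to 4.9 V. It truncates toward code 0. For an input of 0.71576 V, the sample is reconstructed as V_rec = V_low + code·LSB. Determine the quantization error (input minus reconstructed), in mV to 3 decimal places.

7.557 mV

LSB = 4.9/2^9 = 9.570 mV.
(0.71576 − 0)/0.00957031 = 74.7896; ⌊·⌋ gives code 74.
Reconstructed: 0.70820313 V.
V_in − V_rec = 0.00755688 V = 7.557 mV.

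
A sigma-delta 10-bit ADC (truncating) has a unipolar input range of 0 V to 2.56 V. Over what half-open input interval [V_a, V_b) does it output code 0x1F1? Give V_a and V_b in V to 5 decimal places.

LSB = 2.56/2^10 = 2.500 mV.
Code 0x1F1 = 497 decimal.
V_a = V_low + 497·LSB = 1.2425 V; V_b = V_low + 498·LSB = 1.245 V.

[1.24250 V, 1.24500 V)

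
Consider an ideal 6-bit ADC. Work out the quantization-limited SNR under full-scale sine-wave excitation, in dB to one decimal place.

SNR ≈ 6.02·N + 1.76 dB = 6.02·6 + 1.76 = 37.88 dB.

37.9 dB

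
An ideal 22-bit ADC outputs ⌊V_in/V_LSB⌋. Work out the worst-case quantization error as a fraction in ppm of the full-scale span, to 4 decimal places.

0.2384 ppm

Truncating → worst-case error = 1 LSB = V_FS/2^22, so 1e+06/4194304 = 0.238419 ppm of full scale.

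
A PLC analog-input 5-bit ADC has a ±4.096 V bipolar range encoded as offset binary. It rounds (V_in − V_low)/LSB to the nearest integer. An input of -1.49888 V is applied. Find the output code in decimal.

Full-scale span = 8.192 V; LSB = 8.192/2^5 = 256.000 mV.
(V_in − V_low)/LSB = (-1.49888 − (−4.096)) / 0.256 = 10.145.
Round → code 10.

code 10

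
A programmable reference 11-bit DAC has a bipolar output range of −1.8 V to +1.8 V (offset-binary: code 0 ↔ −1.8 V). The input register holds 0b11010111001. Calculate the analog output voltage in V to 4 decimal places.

LSB = 3.6 V / 2^11 = 1.758 mV.
Code 0b11010111001 = 1721 decimal.
V_out = (−1.8) + 1721 × 0.00175781 V = 1.2252 V.

1.2252 V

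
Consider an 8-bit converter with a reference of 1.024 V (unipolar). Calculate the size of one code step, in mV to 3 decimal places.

4.000 mV

Full-scale span = 1.024 V.
LSB = 1.024 / 2^8 = 1.024 / 256 = 0.004 V = 4.000 mV.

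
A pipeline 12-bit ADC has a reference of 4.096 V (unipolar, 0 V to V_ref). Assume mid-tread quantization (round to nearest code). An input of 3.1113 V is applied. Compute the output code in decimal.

code 3111

Full-scale span = 4.096 V; LSB = 4.096/2^12 = 1.000 mV.
(3.1113 − 0) / 0.001 = 3111.300 LSBs.
So the output code is 3111.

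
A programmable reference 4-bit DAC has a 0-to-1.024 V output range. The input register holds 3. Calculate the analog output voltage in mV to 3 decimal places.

192.000 mV

LSB = 1.024 V / 2^4 = 64.000 mV.
V_out = 0 + 3 × 0.064 V = 0.192 V.
= 192.000 mV.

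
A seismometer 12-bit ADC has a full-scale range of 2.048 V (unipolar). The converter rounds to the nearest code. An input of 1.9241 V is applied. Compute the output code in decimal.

code 3848

With 4096 levels over 2.048 V, one step is 0.500 mV.
(1.9241 − 0) / 0.0005 = 3848.200 LSBs.
Round → code 3848.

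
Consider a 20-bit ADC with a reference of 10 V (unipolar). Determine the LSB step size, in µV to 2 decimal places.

9.54 µV

Full-scale span = 10 V.
LSB = 10 / 2^20 = 10 / 1048576 = 9.53674e-06 V = 9.54 µV.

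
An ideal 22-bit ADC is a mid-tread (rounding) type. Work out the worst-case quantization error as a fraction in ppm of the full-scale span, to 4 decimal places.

0.1192 ppm

Rounding → worst-case error = ½ LSB = V_FS/2^23, so 1e+06/8388608 = 0.119209 ppm of full scale.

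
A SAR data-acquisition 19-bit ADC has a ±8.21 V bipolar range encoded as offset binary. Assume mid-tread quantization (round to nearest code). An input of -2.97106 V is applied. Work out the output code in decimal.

With 524288 levels over 16.42 V, one step is 31.32 µV.
(V_in − V_low)/LSB = (-2.97106 − (−8.21)) / 3.13187e-05 = 167278.525.
round(167278.525) = 167279.

code 167279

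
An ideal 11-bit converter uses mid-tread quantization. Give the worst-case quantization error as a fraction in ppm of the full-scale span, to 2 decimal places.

Rounding → worst-case error = ½ LSB = V_FS/2^12, so 1e+06/4096 = 244.141 ppm of full scale.

244.14 ppm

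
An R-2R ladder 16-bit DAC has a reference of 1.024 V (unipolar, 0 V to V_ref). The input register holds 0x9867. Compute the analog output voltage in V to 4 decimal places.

LSB = 1.024 V / 2^16 = 15.62 µV.
Code 0x9867 = 39015 decimal.
V_out = 0 + 39015 × 1.5625e-05 V = 0.609609 V.

0.6096 V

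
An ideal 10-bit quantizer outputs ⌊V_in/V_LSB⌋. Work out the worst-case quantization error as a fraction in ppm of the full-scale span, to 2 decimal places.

Truncating → worst-case error = 1 LSB = V_FS/2^10, so 1e+06/1024 = 976.562 ppm of full scale.

976.56 ppm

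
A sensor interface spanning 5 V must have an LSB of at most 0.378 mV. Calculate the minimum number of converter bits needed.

Number of steps required ≥ 5 V / 0.378 mV = 13227.51.
Need 2^N ≥ 13227.51; 2^13 = 8192, 2^14 = 16384.
Minimum N = 14.

14 bits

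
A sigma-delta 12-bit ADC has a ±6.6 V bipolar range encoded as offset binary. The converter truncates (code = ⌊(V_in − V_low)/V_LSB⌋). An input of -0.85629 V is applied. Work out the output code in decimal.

With 4096 levels over 13.2 V, one step is 3.223 mV.
(V_in − V_low)/LSB = (-0.85629 − (−6.6)) / 0.00322266 = 1782.291.
⌊·⌋(1782.291) = 1782.

code 1782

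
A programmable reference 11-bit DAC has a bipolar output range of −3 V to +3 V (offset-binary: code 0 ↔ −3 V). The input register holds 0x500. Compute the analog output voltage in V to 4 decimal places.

0.7500 V

LSB = 6 V / 2^11 = 2.930 mV.
Code 0x500 = 1280 decimal.
V_out = (−3) + 1280 × 0.00292969 V = 0.75 V.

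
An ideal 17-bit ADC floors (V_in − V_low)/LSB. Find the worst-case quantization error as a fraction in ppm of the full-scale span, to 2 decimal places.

Truncating → worst-case error = 1 LSB = V_FS/2^17, so 1e+06/131072 = 7.62939 ppm of full scale.

7.63 ppm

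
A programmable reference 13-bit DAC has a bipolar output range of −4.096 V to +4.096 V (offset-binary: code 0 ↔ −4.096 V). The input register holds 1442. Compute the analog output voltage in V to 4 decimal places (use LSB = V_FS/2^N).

LSB = 8.192 V / 2^13 = 1.000 mV.
V_out = (−4.096) + 1442 × 0.001 V = -2.654 V.

-2.6540 V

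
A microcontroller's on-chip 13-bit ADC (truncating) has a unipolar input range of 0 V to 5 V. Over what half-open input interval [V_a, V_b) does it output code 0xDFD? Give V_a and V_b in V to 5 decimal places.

[2.18567 V, 2.18628 V)

LSB = 5/2^13 = 0.610 mV.
Code 0xDFD = 3581 decimal.
V_a = V_low + 3581·LSB = 2.18567 V; V_b = V_low + 3582·LSB = 2.18628 V.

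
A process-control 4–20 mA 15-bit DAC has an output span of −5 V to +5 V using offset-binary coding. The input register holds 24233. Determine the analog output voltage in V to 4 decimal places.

LSB = 10 V / 2^15 = 305.18 µV.
V_out = (−5) + 24233 × 0.000305176 V = 2.39532 V.

2.3953 V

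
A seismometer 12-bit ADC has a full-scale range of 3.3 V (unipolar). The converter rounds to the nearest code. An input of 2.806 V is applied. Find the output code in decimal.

LSB = 3.3 V / 4096 = 0.806 mV.
Input sits at 3482.841 steps above V_low.
Round → code 3483.

code 3483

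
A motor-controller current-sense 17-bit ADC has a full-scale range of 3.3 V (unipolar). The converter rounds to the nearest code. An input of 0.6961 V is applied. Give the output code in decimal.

code 27648

With 131072 levels over 3.3 V, one step is 25.18 µV.
(0.6961 − 0) / 2.5177e-05 = 27648.248 LSBs.
round(27648.248) = 27648.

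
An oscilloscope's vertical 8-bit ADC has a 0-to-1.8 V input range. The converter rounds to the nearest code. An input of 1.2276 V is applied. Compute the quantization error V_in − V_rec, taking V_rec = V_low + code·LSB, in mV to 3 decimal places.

LSB = 1.8/2^8 = 7.031 mV.
(V_in − V_low)/LSB = (1.2276 − 0)/0.00703125 = 174.5920 → code 175 (round).
Reconstructed: 1.2304688 V.
V_in − V_rec = -0.00286875 V = -2.869 mV.

-2.869 mV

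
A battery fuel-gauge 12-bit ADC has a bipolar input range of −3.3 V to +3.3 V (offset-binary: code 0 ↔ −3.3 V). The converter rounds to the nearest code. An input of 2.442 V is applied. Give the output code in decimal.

code 3564

LSB = 6.6 V / 4096 = 1.611 mV.
Input sits at 3563.520 steps above V_low.
round(3563.520) = 3564.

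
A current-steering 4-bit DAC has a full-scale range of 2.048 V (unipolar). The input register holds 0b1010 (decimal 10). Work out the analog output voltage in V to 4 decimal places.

LSB = 2.048 V / 2^4 = 128.000 mV.
Code 0b1010 = 10 decimal.
V_out = 0 + 10 × 0.128 V = 1.28 V.

1.2800 V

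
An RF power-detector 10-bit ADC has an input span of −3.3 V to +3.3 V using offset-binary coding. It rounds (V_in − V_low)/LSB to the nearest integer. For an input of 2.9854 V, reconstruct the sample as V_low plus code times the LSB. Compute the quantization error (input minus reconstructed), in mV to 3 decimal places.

1.220 mV

Step size: 6.6 V ÷ 2^10 = 6.445 mV.
(V_in − V_low)/LSB = (2.9854 − (−3.3))/0.00644531 = 975.1893 → code 975 (round).
V_rec = (−3.3) + 975·0.00644531 = 2.9841797 V.
Difference: 0.00122031 V → 1.220 mV.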